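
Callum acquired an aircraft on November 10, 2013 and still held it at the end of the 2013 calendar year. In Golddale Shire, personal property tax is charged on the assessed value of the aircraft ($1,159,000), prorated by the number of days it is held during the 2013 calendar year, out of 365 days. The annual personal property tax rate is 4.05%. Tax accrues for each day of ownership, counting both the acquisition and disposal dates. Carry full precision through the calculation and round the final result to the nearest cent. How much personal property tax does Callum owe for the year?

Days held (November 10 – December 31, 2013): 52 out of 365
Tax = $1,159,000 × 4.05% × 52/365 = $6,687.2712

$6,687.27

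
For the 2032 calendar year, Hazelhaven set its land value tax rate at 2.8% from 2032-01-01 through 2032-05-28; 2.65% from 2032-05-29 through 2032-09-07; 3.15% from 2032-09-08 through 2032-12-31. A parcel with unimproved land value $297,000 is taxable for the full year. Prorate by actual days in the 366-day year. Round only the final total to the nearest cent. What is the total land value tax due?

2032-01-01 to 2032-05-28: 149 days at 2.8% → $297,000 × 2.8% × 149/366 = $3,385.4754
2032-05-29 to 2032-09-07: 102 days at 2.65% → $297,000 × 2.65% × 102/366 = $2,193.4180
2032-09-08 to 2032-12-31: 115 days at 3.15% → $297,000 × 3.15% × 115/366 = $2,939.5697
Total = $8,518.4631

$8,518.46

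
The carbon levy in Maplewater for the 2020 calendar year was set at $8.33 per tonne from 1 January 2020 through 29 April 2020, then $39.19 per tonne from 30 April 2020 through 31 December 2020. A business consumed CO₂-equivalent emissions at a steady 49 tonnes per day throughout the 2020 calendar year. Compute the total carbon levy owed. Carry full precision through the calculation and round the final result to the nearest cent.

$521376.66

1 January – 29 April 2020: 120 days × 49 tonnes/day = 5,880 tonnes at $8.33/tonne → $48980.40
30 April – 31 December 2020: 246 days × 49 tonnes/day = 12,054 tonnes at $39.19/tonne → $472396.26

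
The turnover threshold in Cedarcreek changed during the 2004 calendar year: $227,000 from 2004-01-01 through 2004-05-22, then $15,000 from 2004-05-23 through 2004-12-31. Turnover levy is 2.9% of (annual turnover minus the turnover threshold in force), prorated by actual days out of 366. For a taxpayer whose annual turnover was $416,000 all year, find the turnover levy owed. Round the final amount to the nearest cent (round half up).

2004-01-01 to 2004-05-22: 143 days, exemption $227,000 → ($416,000 − $227,000) × 2.9% × 143/366 = $2,141.4836
2004-05-23 to 2004-12-31: 223 days, exemption $15,000 → ($416,000 − $15,000) × 2.9% × 223/366 = $7,085.4290
Total = $9,226.9126

$9,226.91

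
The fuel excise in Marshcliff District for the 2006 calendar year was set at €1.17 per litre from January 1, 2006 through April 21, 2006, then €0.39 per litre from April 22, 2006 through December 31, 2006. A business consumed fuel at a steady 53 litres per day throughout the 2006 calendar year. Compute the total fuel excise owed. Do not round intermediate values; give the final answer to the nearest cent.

€12,133.29

January 1 – April 21, 2006: 111 days × 53 litres/day = 5,883 litres at €1.17/litre → €6,883.11
April 22 – December 31, 2006: 254 days × 53 litres/day = 13,462 litres at €0.39/litre → €5,250.18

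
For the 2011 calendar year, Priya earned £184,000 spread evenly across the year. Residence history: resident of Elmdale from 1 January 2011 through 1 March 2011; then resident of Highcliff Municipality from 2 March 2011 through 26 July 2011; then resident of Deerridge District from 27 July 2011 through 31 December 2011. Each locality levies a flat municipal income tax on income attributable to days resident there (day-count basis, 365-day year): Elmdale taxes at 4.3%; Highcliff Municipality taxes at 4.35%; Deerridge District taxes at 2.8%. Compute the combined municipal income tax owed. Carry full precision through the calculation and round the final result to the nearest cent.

Elmdale, 1 January – 1 March 2011: 60 days → £184,000 × 4.3% × 60/365 = £1,300.6027
Highcliff Municipality, 2 March – 26 July 2011: 147 days → £184,000 × 4.35% × 147/365 = £3,223.5288
Deerridge District, 27 July – 31 December 2011: 158 days → £184,000 × 2.8% × 158/365 = £2,230.1808
Total = £6,754.3123

£6,754.31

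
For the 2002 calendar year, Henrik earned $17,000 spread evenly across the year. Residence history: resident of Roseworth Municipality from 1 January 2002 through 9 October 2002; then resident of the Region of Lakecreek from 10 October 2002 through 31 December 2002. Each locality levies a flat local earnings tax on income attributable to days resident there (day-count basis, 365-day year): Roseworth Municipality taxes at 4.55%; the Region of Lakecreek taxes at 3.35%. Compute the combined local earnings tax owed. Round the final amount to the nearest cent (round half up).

$727.11

Roseworth Municipality, 1 January – 9 October 2002: 282 days → $17,000 × 4.55% × 282/365 = $597.6082
The Region of Lakecreek, 10 October – 31 December 2002: 83 days → $17,000 × 3.35% × 83/365 = $129.5027
Total = $727.1110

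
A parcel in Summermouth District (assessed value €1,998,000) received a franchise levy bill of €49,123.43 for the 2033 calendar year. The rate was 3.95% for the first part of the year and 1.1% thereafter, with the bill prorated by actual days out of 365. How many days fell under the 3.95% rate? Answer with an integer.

Let d = days at the first rate; then 365 − d days at the second rate.
€1,998,000 × [3.95%·d + 1.1%·(365−d)] / 365 = €49,123.43
Solving gives d = 174, so the new rate took effect on 24 June 2033.

174 days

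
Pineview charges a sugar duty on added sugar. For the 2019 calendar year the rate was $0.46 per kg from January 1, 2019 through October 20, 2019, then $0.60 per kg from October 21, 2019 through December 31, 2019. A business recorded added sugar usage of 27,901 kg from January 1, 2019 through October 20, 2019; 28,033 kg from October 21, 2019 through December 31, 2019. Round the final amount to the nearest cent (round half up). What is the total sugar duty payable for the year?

January 1 – October 20, 2019: 27,901 kg at $0.46/kg → $12,834.46
October 21 – December 31, 2019: 28,033 kg at $0.60/kg → $16,819.80

$29,654.26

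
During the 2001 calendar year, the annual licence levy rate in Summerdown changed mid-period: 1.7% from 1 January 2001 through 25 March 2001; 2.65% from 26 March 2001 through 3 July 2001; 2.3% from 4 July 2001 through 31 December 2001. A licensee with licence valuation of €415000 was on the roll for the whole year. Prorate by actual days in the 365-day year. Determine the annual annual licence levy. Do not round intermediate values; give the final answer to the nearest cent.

1 January – 25 March 2001: 84 days at 1.7% → €415000 × 1.7% × 84/365 = €1623.6164
26 March – 3 July 2001: 100 days at 2.65% → €415000 × 2.65% × 100/365 = €3013.0137
4 July – 31 December 2001: 181 days at 2.3% → €415000 × 2.3% × 181/365 = €4733.2740
Total = €9369.9041

€9369.90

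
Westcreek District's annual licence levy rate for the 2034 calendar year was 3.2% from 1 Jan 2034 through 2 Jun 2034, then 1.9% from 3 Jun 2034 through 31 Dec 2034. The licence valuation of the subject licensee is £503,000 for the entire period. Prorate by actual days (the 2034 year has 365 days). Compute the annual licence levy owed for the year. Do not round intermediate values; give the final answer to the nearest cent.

1 Jan – 2 Jun 2034: 153 days at 3.2% → £503,000 × 3.2% × 153/365 = £6,747.0904
3 Jun – 31 Dec 2034: 212 days at 1.9% → £503,000 × 1.9% × 212/365 = £5,550.9151
Total = £12,298.0055

£12,298.01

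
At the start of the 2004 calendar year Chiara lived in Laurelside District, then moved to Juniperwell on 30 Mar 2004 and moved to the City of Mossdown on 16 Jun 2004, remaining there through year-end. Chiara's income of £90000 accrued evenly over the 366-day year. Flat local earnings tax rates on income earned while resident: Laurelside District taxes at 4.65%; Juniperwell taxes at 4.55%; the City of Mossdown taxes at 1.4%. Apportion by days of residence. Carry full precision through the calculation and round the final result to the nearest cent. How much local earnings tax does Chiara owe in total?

Laurelside District, 1 Jan – 29 Mar 2004: 89 days → £90000 × 4.65% × 89/366 = £1017.6639
Juniperwell, 30 Mar – 15 Jun 2004: 78 days → £90000 × 4.55% × 78/366 = £872.7049
The City of Mossdown, 16 Jun – 31 Dec 2004: 199 days → £90000 × 1.4% × 199/366 = £685.0820
Total = £2575.4508

£2575.45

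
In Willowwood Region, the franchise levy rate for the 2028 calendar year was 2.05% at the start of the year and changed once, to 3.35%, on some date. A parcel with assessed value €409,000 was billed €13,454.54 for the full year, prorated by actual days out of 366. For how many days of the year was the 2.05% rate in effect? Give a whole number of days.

Let d = days at the first rate; then 366 − d days at the second rate.
€409,000 × [2.05%·d + 3.35%·(366−d)] / 366 = €13,454.54
Solving gives d = 17, so the new rate took effect on 18 Jan 2028.

17 days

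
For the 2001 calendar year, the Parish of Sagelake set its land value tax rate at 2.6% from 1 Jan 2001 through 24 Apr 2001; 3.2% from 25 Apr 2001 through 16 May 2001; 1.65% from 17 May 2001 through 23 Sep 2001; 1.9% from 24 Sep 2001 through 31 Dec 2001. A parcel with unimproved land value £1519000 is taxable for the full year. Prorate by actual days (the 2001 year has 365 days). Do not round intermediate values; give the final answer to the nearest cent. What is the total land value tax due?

1 Jan – 24 Apr 2001: 114 days at 2.6% → £1519000 × 2.6% × 114/365 = £12335.1123
25 Apr – 16 May 2001: 22 days at 3.2% → £1519000 × 3.2% × 22/365 = £2929.7973
17 May – 23 Sep 2001: 130 days at 1.65% → £1519000 × 1.65% × 130/365 = £8926.7260
24 Sep – 31 Dec 2001: 99 days at 1.9% → £1519000 × 1.9% × 99/365 = £7828.0521
Total = £32019.6877

£32019.69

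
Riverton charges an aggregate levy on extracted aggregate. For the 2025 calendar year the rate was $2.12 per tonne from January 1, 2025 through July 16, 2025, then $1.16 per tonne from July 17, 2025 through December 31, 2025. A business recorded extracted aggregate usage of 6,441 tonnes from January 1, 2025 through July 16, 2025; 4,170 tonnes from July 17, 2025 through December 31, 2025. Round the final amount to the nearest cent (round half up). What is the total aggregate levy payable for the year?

$18,492.12

January 1 – July 16, 2025: 6,441 tonnes at $2.12/tonne → $13,654.92
July 17 – December 31, 2025: 4,170 tonnes at $1.16/tonne → $4,837.20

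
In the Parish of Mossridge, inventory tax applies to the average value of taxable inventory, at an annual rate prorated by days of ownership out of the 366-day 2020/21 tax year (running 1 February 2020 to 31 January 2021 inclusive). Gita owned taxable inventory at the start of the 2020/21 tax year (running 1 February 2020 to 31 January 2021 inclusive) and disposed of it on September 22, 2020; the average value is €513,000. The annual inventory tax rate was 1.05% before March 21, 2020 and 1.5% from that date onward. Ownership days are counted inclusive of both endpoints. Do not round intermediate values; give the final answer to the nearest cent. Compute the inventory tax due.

February 1 – March 20, 2020: 49 days at 1.05% → €513,000 × 1.05% × 49/366 = €721.1434
March 21 – September 22, 2020: 186 days at 1.5% → €513,000 × 1.5% × 186/366 = €3,910.5738
Total = €4,631.7172

€4,631.72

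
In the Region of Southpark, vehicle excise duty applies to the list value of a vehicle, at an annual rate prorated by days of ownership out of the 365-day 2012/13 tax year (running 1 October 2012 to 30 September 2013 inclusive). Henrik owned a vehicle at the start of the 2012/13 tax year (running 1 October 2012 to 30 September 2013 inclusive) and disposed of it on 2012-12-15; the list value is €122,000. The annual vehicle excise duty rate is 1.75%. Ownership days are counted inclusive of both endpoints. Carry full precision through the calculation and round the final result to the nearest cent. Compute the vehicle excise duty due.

€444.55

Days held (2012-10-01 to 2012-12-15): 76 out of 365
Tax = €122,000 × 1.75% × 76/365 = €444.5479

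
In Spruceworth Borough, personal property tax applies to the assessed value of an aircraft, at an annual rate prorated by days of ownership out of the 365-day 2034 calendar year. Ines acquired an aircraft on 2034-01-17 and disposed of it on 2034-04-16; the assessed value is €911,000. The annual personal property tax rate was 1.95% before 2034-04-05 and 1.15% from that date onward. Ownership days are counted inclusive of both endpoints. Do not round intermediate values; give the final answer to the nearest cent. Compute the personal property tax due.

2034-01-17 to 2034-04-04: 78 days at 1.95% → €911,000 × 1.95% × 78/365 = €3,796.2493
2034-04-05 to 2034-04-16: 12 days at 1.15% → €911,000 × 1.15% × 12/365 = €344.4329
Total = €4,140.6822

€4,140.68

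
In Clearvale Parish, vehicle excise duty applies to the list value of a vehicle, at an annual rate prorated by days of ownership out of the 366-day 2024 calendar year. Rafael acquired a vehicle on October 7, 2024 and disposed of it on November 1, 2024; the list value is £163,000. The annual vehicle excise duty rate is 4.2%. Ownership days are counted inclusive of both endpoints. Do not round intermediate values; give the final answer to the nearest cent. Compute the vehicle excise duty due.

£486.33

Days held (October 7 – November 1, 2024): 26 out of 366
Tax = £163,000 × 4.2% × 26/366 = £486.3279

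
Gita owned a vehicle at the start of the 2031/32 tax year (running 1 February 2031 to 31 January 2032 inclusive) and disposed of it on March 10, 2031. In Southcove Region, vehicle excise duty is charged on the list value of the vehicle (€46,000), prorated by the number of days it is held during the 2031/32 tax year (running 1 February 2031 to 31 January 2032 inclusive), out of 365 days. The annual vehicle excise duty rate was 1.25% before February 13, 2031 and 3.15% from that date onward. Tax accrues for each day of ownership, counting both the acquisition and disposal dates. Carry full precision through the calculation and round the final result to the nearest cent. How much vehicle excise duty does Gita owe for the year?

€122.12

February 1 – February 12, 2031: 12 days at 1.25% → €46,000 × 1.25% × 12/365 = €18.9041
February 13 – March 10, 2031: 26 days at 3.15% → €46,000 × 3.15% × 26/365 = €103.2164
Total = €122.1205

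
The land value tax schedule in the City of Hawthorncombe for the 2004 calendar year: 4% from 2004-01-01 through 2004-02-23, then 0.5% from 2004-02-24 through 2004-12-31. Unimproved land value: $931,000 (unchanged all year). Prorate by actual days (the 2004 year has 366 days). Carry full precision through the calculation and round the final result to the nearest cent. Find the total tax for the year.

2004-01-01 to 2004-02-23: 54 days at 4% → $931,000 × 4% × 54/366 = $5,494.4262
2004-02-24 to 2004-12-31: 312 days at 0.5% → $931,000 × 0.5% × 312/366 = $3,968.1967
Total = $9,462.6230

$9,462.62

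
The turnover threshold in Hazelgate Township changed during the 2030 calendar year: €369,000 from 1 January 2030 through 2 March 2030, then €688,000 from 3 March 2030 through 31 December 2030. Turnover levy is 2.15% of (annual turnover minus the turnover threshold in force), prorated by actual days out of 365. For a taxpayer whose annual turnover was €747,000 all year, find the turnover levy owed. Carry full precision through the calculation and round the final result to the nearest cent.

1 January – 2 March 2030: 61 days, exemption €369,000 → (€747,000 − €369,000) × 2.15% × 61/365 = €1,358.2110
3 March – 31 December 2030: 304 days, exemption €688,000 → (€747,000 − €688,000) × 2.15% × 304/365 = €1,056.5041
Total = €2,414.7151

€2,414.72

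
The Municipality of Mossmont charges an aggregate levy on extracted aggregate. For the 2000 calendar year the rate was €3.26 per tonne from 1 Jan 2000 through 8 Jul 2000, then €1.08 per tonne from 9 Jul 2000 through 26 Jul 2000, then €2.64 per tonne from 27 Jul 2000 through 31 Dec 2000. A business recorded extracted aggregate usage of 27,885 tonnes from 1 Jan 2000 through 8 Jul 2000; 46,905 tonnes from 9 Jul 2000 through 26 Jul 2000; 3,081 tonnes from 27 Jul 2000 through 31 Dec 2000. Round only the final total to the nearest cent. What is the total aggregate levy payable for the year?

1 Jan – 8 Jul 2000: 27,885 tonnes at €3.26/tonne → €90905.10
9 Jul – 26 Jul 2000: 46,905 tonnes at €1.08/tonne → €50657.40
27 Jul – 31 Dec 2000: 3,081 tonnes at €2.64/tonne → €8133.84

€149696.34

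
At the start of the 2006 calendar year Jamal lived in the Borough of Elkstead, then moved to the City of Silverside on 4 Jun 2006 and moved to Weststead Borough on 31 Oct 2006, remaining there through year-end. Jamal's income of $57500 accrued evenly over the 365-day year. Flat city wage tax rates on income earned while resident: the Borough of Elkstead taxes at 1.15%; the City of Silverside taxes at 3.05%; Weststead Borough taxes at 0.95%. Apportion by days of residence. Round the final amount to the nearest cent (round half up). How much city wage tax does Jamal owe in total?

$1087.70

The Borough of Elkstead, 1 Jan – 3 Jun 2006: 154 days → $57500 × 1.15% × 154/365 = $278.9932
The City of Silverside, 4 Jun – 30 Oct 2006: 149 days → $57500 × 3.05% × 149/365 = $715.9144
Weststead Borough, 31 Oct – 31 Dec 2006: 62 days → $57500 × 0.95% × 62/365 = $92.7877
Total = $1087.6952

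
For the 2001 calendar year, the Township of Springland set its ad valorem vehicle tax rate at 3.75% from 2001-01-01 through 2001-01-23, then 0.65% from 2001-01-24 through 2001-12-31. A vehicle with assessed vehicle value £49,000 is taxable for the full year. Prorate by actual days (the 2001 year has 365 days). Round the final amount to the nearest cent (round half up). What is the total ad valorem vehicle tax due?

£414.22

2001-01-01 to 2001-01-23: 23 days at 3.75% → £49,000 × 3.75% × 23/365 = £115.7877
2001-01-24 to 2001-12-31: 342 days at 0.65% → £49,000 × 0.65% × 342/365 = £298.4301
Total = £414.2178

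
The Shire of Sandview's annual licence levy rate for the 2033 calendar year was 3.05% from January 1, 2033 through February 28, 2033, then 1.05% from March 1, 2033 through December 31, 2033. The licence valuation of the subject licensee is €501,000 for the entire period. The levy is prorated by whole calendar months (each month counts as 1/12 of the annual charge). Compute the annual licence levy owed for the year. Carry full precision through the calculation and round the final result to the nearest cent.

€6,930.50

January 1 – February 28, 2033: 2 months at 3.05% → €501,000 × 3.05% × 2/12 = €2,546.7500
March 1 – December 31, 2033: 10 months at 1.05% → €501,000 × 1.05% × 10/12 = €4,383.7500
Total = €6,930.5000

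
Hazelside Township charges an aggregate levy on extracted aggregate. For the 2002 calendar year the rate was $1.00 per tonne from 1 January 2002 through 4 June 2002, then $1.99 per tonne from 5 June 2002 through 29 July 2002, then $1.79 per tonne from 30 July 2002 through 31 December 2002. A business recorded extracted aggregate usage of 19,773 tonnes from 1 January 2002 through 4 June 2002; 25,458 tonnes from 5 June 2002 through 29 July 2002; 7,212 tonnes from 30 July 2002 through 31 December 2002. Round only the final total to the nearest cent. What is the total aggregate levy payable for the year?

1 January – 4 June 2002: 19,773 tonnes at $1.00/tonne → $19773.00
5 June – 29 July 2002: 25,458 tonnes at $1.99/tonne → $50661.42
30 July – 31 December 2002: 7,212 tonnes at $1.79/tonne → $12909.48

$83343.90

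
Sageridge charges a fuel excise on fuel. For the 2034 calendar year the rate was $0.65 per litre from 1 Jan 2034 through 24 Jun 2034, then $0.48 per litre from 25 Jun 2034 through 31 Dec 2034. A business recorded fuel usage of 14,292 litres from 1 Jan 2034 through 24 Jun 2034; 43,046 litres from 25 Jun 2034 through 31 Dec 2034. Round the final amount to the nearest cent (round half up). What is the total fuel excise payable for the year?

$29,951.88

1 Jan – 24 Jun 2034: 14,292 litres at $0.65/litre → $9,289.80
25 Jun – 31 Dec 2034: 43,046 litres at $0.48/litre → $20,662.08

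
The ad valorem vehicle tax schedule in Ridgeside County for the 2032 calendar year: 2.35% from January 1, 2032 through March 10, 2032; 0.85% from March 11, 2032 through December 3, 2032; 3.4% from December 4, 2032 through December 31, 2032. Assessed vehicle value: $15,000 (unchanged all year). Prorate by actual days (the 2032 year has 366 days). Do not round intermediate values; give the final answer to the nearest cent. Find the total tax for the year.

$199.80

January 1 – March 10, 2032: 70 days at 2.35% → $15,000 × 2.35% × 70/366 = $67.4180
March 11 – December 3, 2032: 268 days at 0.85% → $15,000 × 0.85% × 268/366 = $93.3607
December 4 – December 31, 2032: 28 days at 3.4% → $15,000 × 3.4% × 28/366 = $39.0164
Total = $199.7951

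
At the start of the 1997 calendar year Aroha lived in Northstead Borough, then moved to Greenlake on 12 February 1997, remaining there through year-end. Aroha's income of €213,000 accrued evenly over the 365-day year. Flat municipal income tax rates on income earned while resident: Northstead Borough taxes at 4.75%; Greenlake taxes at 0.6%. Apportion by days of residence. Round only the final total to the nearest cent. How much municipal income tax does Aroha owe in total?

Northstead Borough, 1 January – 11 February 1997: 42 days → €213,000 × 4.75% × 42/365 = €1,164.2055
Greenlake, 12 February – 31 December 1997: 323 days → €213,000 × 0.6% × 323/365 = €1,130.9425
Total = €2,295.1479

€2,295.15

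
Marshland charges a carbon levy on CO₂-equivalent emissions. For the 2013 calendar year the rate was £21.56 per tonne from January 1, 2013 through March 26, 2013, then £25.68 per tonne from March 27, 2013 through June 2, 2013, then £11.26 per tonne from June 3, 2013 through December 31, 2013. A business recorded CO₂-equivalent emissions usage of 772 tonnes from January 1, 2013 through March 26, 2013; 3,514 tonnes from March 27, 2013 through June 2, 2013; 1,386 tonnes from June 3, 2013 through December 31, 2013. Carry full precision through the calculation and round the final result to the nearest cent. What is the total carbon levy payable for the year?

£122490.20

January 1 – March 26, 2013: 772 tonnes at £21.56/tonne → £16644.32
March 27 – June 2, 2013: 3,514 tonnes at £25.68/tonne → £90239.52
June 3 – December 31, 2013: 1,386 tonnes at £11.26/tonne → £15606.36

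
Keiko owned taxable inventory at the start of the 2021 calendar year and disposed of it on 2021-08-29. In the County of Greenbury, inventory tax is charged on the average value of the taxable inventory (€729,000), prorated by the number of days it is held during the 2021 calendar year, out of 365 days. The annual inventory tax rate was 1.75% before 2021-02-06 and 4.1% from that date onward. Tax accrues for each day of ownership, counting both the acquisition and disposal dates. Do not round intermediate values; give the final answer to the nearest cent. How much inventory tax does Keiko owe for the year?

2021-01-01 to 2021-02-05: 36 days at 1.75% → €729,000 × 1.75% × 36/365 = €1,258.2740
2021-02-06 to 2021-08-29: 205 days at 4.1% → €729,000 × 4.1% × 205/365 = €16,786.9726
Total = €18,045.2466

€18,045.25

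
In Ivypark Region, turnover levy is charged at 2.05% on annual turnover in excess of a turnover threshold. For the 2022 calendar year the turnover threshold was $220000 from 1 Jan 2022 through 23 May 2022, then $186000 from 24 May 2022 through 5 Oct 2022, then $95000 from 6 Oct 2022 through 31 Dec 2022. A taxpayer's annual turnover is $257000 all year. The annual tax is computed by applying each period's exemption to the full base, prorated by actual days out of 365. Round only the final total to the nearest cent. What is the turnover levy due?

1 Jan – 23 May 2022: 143 days, exemption $220000 → ($257000 − $220000) × 2.05% × 143/365 = $297.1658
24 May – 5 Oct 2022: 135 days, exemption $186000 → ($257000 − $186000) × 2.05% × 135/365 = $538.3356
6 Oct – 31 Dec 2022: 87 days, exemption $95000 → ($257000 − $95000) × 2.05% × 87/365 = $791.5808
Total = $1627.0822

$1627.08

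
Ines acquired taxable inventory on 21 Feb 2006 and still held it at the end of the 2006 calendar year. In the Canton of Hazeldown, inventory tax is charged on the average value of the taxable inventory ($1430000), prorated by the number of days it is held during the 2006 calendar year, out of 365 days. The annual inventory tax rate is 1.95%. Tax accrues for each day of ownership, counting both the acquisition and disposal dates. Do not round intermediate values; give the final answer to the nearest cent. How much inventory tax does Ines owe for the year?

Days held (21 Feb – 31 Dec 2006): 314 out of 365
Tax = $1430000 × 1.95% × 314/365 = $23988.7397

$23988.74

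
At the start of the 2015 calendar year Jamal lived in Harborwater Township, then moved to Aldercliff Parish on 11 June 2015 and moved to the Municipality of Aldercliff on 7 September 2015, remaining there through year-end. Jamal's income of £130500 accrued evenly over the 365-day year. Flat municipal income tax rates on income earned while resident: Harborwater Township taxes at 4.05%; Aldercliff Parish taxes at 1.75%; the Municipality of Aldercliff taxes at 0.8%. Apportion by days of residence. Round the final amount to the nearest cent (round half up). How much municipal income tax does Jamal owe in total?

Harborwater Township, 1 January – 10 June 2015: 161 days → £130500 × 4.05% × 161/365 = £2331.3021
Aldercliff Parish, 11 June – 6 September 2015: 88 days → £130500 × 1.75% × 88/365 = £550.6027
The Municipality of Aldercliff, 7 September – 31 December 2015: 116 days → £130500 × 0.8% × 116/365 = £331.7918
Total = £3213.6966

£3213.70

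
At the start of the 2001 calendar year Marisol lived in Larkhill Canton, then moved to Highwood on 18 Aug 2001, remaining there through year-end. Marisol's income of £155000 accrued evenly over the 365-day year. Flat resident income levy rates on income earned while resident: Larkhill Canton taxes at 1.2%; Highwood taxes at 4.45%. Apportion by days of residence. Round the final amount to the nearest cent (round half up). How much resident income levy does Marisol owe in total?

£3736.99

Larkhill Canton, 1 Jan – 17 Aug 2001: 229 days → £155000 × 1.2% × 229/365 = £1166.9589
Highwood, 18 Aug – 31 Dec 2001: 136 days → £155000 × 4.45% × 136/365 = £2570.0274
Total = £3736.9863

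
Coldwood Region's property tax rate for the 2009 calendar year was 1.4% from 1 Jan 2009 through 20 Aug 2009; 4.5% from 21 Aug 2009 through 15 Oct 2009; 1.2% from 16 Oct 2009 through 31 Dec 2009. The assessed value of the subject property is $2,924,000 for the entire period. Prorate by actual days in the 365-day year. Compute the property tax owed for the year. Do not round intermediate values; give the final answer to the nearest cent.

$53,609.34

1 Jan – 20 Aug 2009: 232 days at 1.4% → $2,924,000 × 1.4% × 232/365 = $26,019.5945
21 Aug – 15 Oct 2009: 56 days at 4.5% → $2,924,000 × 4.5% × 56/365 = $20,187.6164
16 Oct – 31 Dec 2009: 77 days at 1.2% → $2,924,000 × 1.2% × 77/365 = $7,402.1260
Total = $53,609.3370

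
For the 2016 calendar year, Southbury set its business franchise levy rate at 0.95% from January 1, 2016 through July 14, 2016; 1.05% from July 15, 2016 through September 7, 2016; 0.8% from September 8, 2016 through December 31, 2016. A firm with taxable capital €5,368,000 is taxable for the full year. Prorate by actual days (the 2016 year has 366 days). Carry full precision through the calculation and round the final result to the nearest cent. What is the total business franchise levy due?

January 1 – July 14, 2016: 196 days at 0.95% → €5,368,000 × 0.95% × 196/366 = €27,309.3333
July 15 – September 7, 2016: 55 days at 1.05% → €5,368,000 × 1.05% × 55/366 = €8,470.0000
September 8 – December 31, 2016: 115 days at 0.8% → €5,368,000 × 0.8% × 115/366 = €13,493.3333
Total = €49,272.6667

€49,272.67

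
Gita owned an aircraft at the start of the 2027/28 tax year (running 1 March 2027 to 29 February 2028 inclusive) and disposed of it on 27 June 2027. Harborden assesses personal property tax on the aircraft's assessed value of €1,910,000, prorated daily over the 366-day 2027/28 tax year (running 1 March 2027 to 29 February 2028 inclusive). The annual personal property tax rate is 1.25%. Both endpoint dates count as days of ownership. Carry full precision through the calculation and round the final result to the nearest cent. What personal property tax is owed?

Days held (1 March – 27 June 2027): 119 out of 366
Tax = €1,910,000 × 1.25% × 119/366 = €7,762.6366

€7,762.64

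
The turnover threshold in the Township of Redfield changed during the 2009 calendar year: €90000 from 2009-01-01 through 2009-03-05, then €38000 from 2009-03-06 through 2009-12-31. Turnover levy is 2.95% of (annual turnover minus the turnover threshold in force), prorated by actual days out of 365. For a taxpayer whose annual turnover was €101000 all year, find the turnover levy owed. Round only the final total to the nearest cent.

2009-01-01 to 2009-03-05: 64 days, exemption €90000 → (€101000 − €90000) × 2.95% × 64/365 = €56.8986
2009-03-06 to 2009-12-31: 301 days, exemption €38000 → (€101000 − €38000) × 2.95% × 301/365 = €1532.6260
Total = €1589.5247

€1589.52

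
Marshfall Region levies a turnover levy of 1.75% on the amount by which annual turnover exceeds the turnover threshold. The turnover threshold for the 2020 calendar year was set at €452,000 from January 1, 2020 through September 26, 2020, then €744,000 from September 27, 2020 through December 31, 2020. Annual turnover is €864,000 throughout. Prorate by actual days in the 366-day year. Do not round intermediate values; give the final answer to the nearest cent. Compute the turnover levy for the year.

January 1 – September 26, 2020: 270 days, exemption €452,000 → (€864,000 − €452,000) × 1.75% × 270/366 = €5,318.8525
September 27 – December 31, 2020: 96 days, exemption €744,000 → (€864,000 − €744,000) × 1.75% × 96/366 = €550.8197
Total = €5,869.6721

€5,869.67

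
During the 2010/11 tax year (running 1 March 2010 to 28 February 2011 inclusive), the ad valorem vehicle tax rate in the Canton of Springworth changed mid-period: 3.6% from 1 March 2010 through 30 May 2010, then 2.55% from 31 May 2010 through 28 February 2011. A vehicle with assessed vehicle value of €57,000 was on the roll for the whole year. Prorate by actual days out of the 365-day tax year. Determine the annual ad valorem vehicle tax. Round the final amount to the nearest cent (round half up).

€1,602.72

1 March – 30 May 2010: 91 days at 3.6% → €57,000 × 3.6% × 91/365 = €511.5945
31 May 2010 – 28 February 2011: 274 days at 2.55% → €57,000 × 2.55% × 274/365 = €1,091.1205
Total = €1,602.7151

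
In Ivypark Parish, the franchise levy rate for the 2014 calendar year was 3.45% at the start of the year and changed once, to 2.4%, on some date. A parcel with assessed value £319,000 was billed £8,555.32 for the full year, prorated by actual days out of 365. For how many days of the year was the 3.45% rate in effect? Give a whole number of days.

Let d = days at the first rate; then 365 − d days at the second rate.
£319,000 × [3.45%·d + 2.4%·(365−d)] / 365 = £8,555.32
Solving gives d = 98, so the new rate took effect on 9 Apr 2014.

98 days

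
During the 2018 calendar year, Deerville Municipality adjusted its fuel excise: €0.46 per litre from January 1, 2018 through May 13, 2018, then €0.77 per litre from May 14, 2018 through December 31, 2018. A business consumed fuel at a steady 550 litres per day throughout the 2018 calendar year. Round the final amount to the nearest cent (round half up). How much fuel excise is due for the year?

January 1 – May 13, 2018: 133 days × 550 litres/day = 73,150 litres at €0.46/litre → €33649.00
May 14 – December 31, 2018: 232 days × 550 litres/day = 127,600 litres at €0.77/litre → €98252.00

€131901.00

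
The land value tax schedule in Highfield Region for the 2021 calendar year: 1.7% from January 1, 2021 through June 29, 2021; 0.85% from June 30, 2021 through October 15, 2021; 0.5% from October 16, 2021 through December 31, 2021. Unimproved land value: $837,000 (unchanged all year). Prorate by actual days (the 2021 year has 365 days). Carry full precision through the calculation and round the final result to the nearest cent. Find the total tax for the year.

January 1 – June 29, 2021: 180 days at 1.7% → $837,000 × 1.7% × 180/365 = $7,017.0411
June 30 – October 15, 2021: 108 days at 0.85% → $837,000 × 0.85% × 108/365 = $2,105.1123
October 16 – December 31, 2021: 77 days at 0.5% → $837,000 × 0.5% × 77/365 = $882.8630
Total = $10,005.0164

$10,005.02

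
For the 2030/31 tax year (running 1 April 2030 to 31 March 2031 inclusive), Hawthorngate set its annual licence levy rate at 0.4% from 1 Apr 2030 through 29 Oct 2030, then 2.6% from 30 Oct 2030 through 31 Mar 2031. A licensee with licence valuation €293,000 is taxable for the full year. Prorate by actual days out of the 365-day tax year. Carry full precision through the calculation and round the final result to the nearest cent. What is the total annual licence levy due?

1 Apr – 29 Oct 2030: 212 days at 0.4% → €293,000 × 0.4% × 212/365 = €680.7233
30 Oct 2030 – 31 Mar 2031: 153 days at 2.6% → €293,000 × 2.6% × 153/365 = €3,193.2986
Total = €3,874.0219

€3,874.02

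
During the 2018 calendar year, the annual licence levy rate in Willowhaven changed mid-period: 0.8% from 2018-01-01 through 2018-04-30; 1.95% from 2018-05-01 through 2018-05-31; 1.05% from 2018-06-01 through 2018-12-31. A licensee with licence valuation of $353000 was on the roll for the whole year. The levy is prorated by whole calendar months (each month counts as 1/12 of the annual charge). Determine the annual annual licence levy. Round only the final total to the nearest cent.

2018-01-01 to 2018-04-30: 4 months at 0.8% → $353000 × 0.8% × 4/12 = $941.3333
2018-05-01 to 2018-05-31: 1 month at 1.95% → $353000 × 1.95% × 1/12 = $573.6250
2018-06-01 to 2018-12-31: 7 months at 1.05% → $353000 × 1.05% × 7/12 = $2162.1250
Total = $3677.0833

$3677.08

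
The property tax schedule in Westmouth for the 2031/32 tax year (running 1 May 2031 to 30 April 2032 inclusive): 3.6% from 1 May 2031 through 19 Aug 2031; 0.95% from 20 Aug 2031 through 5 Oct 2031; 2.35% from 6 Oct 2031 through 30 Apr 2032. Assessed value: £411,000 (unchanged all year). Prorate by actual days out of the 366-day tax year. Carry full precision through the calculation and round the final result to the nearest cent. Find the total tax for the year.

£10,477.69

1 May – 19 Aug 2031: 111 days at 3.6% → £411,000 × 3.6% × 111/366 = £4,487.3115
20 Aug – 5 Oct 2031: 47 days at 0.95% → £411,000 × 0.95% × 47/366 = £501.3975
6 Oct 2031 – 30 Apr 2032: 208 days at 2.35% → £411,000 × 2.35% × 208/366 = £5,488.9836
Total = £10,477.6926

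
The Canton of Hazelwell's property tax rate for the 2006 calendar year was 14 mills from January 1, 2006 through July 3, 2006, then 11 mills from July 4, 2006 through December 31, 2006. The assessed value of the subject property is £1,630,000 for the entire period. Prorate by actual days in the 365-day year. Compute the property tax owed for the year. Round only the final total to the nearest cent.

January 1 – July 3, 2006: 184 days at 14 mills → £1,630,000 × 1.4% × 184/365 = £11,503.7808
July 4 – December 31, 2006: 181 days at 11 mills → £1,630,000 × 1.1% × 181/365 = £8,891.3151
Total = £20,395.0959

£20,395.10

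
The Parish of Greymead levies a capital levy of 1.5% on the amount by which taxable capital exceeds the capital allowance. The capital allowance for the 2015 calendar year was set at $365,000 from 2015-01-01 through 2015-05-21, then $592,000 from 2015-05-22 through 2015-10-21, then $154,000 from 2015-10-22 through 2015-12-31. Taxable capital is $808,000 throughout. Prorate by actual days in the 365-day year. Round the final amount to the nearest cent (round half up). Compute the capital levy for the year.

2015-01-01 to 2015-05-21: 141 days, exemption $365,000 → ($808,000 − $365,000) × 1.5% × 141/365 = $2,566.9726
2015-05-22 to 2015-10-21: 153 days, exemption $592,000 → ($808,000 − $592,000) × 1.5% × 153/365 = $1,358.1370
2015-10-22 to 2015-12-31: 71 days, exemption $154,000 → ($808,000 − $154,000) × 1.5% × 71/365 = $1,908.2466
Total = $5,833.3562

$5,833.36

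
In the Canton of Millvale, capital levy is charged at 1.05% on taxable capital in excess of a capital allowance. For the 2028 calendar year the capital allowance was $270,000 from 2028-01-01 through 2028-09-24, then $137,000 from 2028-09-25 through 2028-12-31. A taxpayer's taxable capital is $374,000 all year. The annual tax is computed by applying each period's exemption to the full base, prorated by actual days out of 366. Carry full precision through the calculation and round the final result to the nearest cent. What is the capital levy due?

2028-01-01 to 2028-09-24: 268 days, exemption $270,000 → ($374,000 − $270,000) × 1.05% × 268/366 = $799.6066
2028-09-25 to 2028-12-31: 98 days, exemption $137,000 → ($374,000 − $137,000) × 1.05% × 98/366 = $666.3197
Total = $1,465.9262

$1,465.93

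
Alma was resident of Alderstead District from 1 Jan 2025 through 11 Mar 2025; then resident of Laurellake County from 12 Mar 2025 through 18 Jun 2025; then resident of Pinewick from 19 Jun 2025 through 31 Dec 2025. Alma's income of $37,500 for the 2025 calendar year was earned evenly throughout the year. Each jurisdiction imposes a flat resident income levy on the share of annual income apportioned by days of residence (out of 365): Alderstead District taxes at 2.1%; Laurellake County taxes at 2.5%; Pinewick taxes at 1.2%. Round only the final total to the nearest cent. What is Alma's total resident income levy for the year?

$646.95

Alderstead District, 1 Jan – 11 Mar 2025: 70 days → $37,500 × 2.1% × 70/365 = $151.0274
Laurellake County, 12 Mar – 18 Jun 2025: 99 days → $37,500 × 2.5% × 99/365 = $254.2808
Pinewick, 19 Jun – 31 Dec 2025: 196 days → $37,500 × 1.2% × 196/365 = $241.6438
Total = $646.9521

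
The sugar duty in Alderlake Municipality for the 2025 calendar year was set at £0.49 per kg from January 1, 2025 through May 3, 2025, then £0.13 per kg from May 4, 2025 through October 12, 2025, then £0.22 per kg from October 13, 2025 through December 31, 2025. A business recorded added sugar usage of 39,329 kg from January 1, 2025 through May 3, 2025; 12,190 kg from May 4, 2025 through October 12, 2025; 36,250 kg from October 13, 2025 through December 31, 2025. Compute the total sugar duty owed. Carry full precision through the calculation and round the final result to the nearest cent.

£28830.91

January 1 – May 3, 2025: 39,329 kg at £0.49/kg → £19271.21
May 4 – October 12, 2025: 12,190 kg at £0.13/kg → £1584.70
October 13 – December 31, 2025: 36,250 kg at £0.22/kg → £7975.00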